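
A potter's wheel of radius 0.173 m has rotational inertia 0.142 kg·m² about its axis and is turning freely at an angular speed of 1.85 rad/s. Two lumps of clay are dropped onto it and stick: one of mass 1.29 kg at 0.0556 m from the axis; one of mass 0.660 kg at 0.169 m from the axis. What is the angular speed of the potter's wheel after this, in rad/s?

No external torque acts about the axis; L_before = L_after.
Added inertia Σmr² = (1.29)(0.0556)² + (0.660)(0.169)² = 0.02284 kg·m²; I_f = 0.1420 + 0.02284 = 0.1648 kg·m².
ω_f = I_p ω_i / I_f = (0.1420)(1.85) / 0.1648 = 1.594 rad/s.

ω_f ≈ 1.59 rad/s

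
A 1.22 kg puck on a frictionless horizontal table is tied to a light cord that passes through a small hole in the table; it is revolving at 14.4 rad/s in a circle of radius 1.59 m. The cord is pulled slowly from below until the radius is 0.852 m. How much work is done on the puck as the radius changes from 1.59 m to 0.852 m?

W ≈ 794 J

The constraining force is radial, so m r² ω about the center is conserved.
ω₂ = ω₁ (r₁/r₂)² = (14.4)(1.59/0.852)² = 50.15 rad/s.
W = ΔKE = ½m(v₂² − v₁²) = 793.9 J.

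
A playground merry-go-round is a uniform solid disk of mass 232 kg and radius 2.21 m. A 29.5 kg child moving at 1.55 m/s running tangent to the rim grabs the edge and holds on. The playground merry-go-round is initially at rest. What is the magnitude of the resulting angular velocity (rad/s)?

About the axle the impulsive forces during the collision are internal, so angular momentum about that axis is conserved.
I_p = ½(232)(2.21)² = 566.6 kg·m². Taking the sense of the child's angular momentum as positive, L_{child} = m v R = (29.5)(1.55)(2.21) = 101.1 kg·m²/s.
L_i = 0 + 101.1 = 101.1 kg·m²/s.
After sticking, I_f = I_p + m R² = 566.6 + (29.5)(2.21)² = 710.6 kg·m².
ω_f = L_i / I_f = 101.1 / 710.6 = 0.1422 rad/s.

|ω_f| ≈ 0.142 rad/s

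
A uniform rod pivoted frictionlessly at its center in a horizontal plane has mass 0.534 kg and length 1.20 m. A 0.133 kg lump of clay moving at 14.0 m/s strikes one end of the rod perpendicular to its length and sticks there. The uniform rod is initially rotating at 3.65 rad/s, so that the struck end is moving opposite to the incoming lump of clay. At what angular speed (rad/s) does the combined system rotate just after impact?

The axle reaction passes through the pivot and exerts no torque about it; angular momentum about the pivot is conserved through the impact.
I_p = (1/12)(0.534)(1.20)² = 0.06408 kg·m². Taking the sense of the lump of clay's angular momentum as positive, L_{lump} = m v R = (0.133)(14.0)(1.20/2) = 1.117 kg·m²/s.
L_i = −I_p ω_p + m v R = −(0.06408)(3.65) + 1.117 = 0.8833 kg·m²/s.
After sticking, I_f = I_p + m R² = 0.06408 + (0.133)(1.20/2)² = 0.1120 kg·m².
ω_f = L_i / I_f = 0.8833 / 0.1120 = 7.889 rad/s.

|ω_f| ≈ 7.89 rad/s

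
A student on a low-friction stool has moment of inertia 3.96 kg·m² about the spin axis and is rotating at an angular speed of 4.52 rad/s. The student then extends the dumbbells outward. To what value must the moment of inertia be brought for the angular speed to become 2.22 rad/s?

I₂ ≈ 8.06 kg·m²

Angular momentum about the spin axis is conserved since the torque about it is zero.
I₂ = I₁ω₁ / ω₂ = (3.96)(4.52) / (2.22) = 8.063 kg·m².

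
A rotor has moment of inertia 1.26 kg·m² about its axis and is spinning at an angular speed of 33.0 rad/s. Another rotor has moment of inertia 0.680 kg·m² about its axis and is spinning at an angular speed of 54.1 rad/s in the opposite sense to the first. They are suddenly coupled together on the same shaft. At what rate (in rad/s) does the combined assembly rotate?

No external torque acts about the common axis, so total angular momentum is conserved.
Taking A's sense as positive: L = (1.260)(33.0) − (0.6800)(54.1) = 4.792 kg·m²·rad/s.
Combined I = 1.260 + 0.6800 = 1.940 kg·m².
ω_f = L / I = 4.792 / 1.940 = 2.470 rad/s.

|ω_f| ≈ 2.47 rad/s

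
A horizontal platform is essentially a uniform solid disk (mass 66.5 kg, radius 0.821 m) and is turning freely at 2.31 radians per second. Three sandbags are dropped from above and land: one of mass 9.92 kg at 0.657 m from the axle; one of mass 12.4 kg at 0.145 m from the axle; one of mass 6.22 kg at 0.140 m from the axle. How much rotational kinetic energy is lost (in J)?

energy lost ≈ 10.3 J

The added mass arrives with no angular momentum about the axle, and any external torque about the axle is negligible, so the system's angular momentum is conserved.
I_p = ½(66.5)(0.821)² = 22.41 kg·m².
Added inertia Σmr² = (9.92)(0.657)² + (12.4)(0.145)² + (6.22)(0.140)² = 4.665 kg·m²; I_f = 22.41 + 4.665 = 27.08 kg·m².
ω_f = I_p ω_i / I_f = (22.41)(2.31) / 27.08 = 1.912 rad/s.
KE_i = ½(22.41)(2.310 rad/s)² = 59.80 J; KE_f = ½(27.08)(1.912)² = 49.49 J.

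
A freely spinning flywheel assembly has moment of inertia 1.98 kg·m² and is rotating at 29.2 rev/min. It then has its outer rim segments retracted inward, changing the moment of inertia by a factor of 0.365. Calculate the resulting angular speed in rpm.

ω₂ ≈ 80.0 rpm

No external torque acts about the spin axis, so angular momentum is conserved.
I₂ = 0.365 × 1.98 = 0.7227 kg·m².
ω₂ = I₁ω₁ / I₂ = (1.980)(29.2 rpm) / (0.7227) = 80.00 rpm.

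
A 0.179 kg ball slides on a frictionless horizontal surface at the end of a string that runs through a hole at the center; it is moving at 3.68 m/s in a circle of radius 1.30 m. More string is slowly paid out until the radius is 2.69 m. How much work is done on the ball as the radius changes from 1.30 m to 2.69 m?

W ≈ -0.929 J

The only horizontal force on the mass is along the cord (radial), so it exerts no torque about the hole and angular momentum m v r is conserved.
v₂ = v₁ r₁ / r₂ = (3.68)(1.30) / (2.69) = 1.778 m/s.
W = ΔKE = ½m(v₂² − v₁²) = -0.9290 J.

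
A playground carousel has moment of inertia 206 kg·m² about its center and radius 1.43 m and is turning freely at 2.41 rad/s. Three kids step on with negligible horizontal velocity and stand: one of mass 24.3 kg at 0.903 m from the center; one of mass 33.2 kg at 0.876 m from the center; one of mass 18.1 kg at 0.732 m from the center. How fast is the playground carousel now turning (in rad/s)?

ω_f ≈ 1.90 rad/s

The added mass arrives with no angular momentum about the center, and any external torque about the center is negligible, so the system's angular momentum is conserved.
Added inertia Σmr² = (24.3)(0.903)² + (33.2)(0.876)² + (18.1)(0.732)² = 54.99 kg·m²; I_f = 206.0 + 54.99 = 261.0 kg·m².
ω_f = I_p ω_i / I_f = (206.0)(2.41) / 261.0 = 1.902 rad/s.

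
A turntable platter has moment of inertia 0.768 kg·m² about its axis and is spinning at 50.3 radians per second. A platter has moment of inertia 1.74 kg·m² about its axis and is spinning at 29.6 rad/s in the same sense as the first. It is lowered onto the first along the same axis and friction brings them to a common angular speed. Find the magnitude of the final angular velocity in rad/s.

The coupling torques are internal; angular momentum about the shared axis is conserved.
Taking A's sense as positive: L = (0.7680)(50.3) + (1.740)(29.6) = 90.13 kg·m²·rad/s.
Combined I = 0.7680 + 1.740 = 2.508 kg·m².
ω_f = L / I = 90.13 / 2.508 = 35.94 rad/s.

|ω_f| ≈ 35.9 rad/s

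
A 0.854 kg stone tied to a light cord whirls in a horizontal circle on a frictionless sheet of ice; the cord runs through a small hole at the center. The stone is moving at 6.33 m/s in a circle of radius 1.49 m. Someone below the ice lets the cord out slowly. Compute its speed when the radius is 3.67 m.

v₂ ≈ 2.57 m/s

The only horizontal force on the mass is along the cord (radial), so it exerts no torque about the hole and angular momentum m v r is conserved.
v₂ = v₁ r₁ / r₂ = (6.33)(1.49) / (3.67) = 2.570 m/s.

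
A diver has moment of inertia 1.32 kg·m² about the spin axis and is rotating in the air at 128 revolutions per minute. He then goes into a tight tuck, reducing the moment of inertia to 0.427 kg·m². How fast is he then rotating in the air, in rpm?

ω₂ ≈ 396 rpm

No external torque acts about the spin axis, so angular momentum is conserved.
ω₂ = I₁ω₁ / I₂ = (1.320)(128 rpm) / (0.4270) = 395.7 rpm.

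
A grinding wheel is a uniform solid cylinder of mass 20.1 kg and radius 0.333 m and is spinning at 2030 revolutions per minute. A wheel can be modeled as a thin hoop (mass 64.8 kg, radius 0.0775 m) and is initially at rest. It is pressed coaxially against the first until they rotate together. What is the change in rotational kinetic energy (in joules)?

ΔKE ≈ -6520 J

No external torque acts about the common axis, so total angular momentum is conserved.
Moments of inertia: I_A = ½(20.1)(0.333)² = 1.114 kg·m²; I_B = (64.8)(0.0775)² = 0.3892 kg·m².
Taking A's sense as positive: L = (1.114)(2030) = 2262 kg·m²·rpm.
Combined I = 1.114 + 0.3892 = 1.504 kg·m².
ω_f = L / I = 2262 / 1.504 = 1505 rpm.
KE_i = ½ΣIω² = 25180 J; KE_f = ½(1.504)(157.6)² = 18660 J.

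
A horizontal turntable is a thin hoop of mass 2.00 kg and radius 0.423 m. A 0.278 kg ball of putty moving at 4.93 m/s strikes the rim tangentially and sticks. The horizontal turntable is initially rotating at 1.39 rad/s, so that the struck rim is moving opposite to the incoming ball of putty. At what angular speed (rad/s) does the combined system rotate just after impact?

|ω_f| ≈ 0.202 rad/s

About the axle the impulsive forces during the collision are internal, so angular momentum about that axis is conserved.
I_p = (2.00)(0.423)² = 0.3579 kg·m². Taking the sense of the ball of putty's angular momentum as positive, L_{ball} = m v R = (0.278)(4.93)(0.423) = 0.5797 kg·m²/s.
L_i = −I_p ω_p + m v R = −(0.3579)(1.39) + 0.5797 = 0.08232 kg·m²/s.
After sticking, I_f = I_p + m R² = 0.3579 + (0.278)(0.423)² = 0.4076 kg·m².
ω_f = L_i / I_f = 0.08232 / 0.4076 = 0.2020 rad/s.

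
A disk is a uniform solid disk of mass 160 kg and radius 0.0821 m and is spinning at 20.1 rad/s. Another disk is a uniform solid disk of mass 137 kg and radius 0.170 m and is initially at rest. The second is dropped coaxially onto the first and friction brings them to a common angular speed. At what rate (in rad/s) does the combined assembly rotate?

|ω_f| ≈ 4.30 rad/s

The coupling torques are internal; angular momentum about the shared axis is conserved.
Moments of inertia: I_A = ½(160)(0.0821)² = 0.5392 kg·m²; I_B = ½(137)(0.170)² = 1.980 kg·m².
Taking A's sense as positive: L = (0.5392)(20.1) = 10.84 kg·m²·rad/s.
Combined I = 0.5392 + 1.980 = 2.519 kg·m².
ω_f = L / I = 10.84 / 2.519 = 4.303 rad/s.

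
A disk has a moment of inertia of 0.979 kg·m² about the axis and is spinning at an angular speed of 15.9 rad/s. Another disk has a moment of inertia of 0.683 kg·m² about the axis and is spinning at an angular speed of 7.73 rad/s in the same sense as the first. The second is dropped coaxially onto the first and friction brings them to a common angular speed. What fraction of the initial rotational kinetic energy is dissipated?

fraction ≈ 0.0931

No external torque acts about the common axis, so total angular momentum is conserved.
Taking A's sense as positive: L = (0.9790)(15.9) + (0.6830)(7.73) = 20.85 kg·m²·rad/s.
Combined I = 0.9790 + 0.6830 = 1.662 kg·m².
ω_f = L / I = 20.85 / 1.662 = 12.54 rad/s.
KE_i = ½ΣIω² = 144.2 J; KE_f = ½(1.662)(12.54)² = 130.7 J.
Fraction dissipated = (KE_i − KE_f)/KE_i = 0.09314.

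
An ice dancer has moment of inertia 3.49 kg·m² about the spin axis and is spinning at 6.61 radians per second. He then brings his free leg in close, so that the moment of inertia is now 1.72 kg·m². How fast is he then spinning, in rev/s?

ω₂ ≈ 2.13 rev/s

With no external torque about the axis, L is conserved: I₁ω₁ = I₂ω₂.
ω₂ = I₁ω₁ / I₂ = (3.490)(6.61 rad/s) / (1.720) = 13.41 rad/s = 2.135 rev/s.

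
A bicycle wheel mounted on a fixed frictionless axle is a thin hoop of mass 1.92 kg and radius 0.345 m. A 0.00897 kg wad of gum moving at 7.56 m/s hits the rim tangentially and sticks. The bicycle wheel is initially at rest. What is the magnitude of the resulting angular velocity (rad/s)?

|ω_f| ≈ 0.102 rad/s

About the axle the impulsive forces during the collision are internal, so angular momentum about that axis is conserved.
I_p = (1.92)(0.345)² = 0.2285 kg·m². Taking the sense of the wad of gum's angular momentum as positive, L_{wad} = m v R = (0.00897)(7.56)(0.345) = 0.02340 kg·m²/s.
L_i = 0 + 0.02340 = 0.02340 kg·m²/s.
After sticking, I_f = I_p + m R² = 0.2285 + (0.00897)(0.345)² = 0.2296 kg·m².
ω_f = L_i / I_f = 0.02340 / 0.2296 = 0.1019 rad/s.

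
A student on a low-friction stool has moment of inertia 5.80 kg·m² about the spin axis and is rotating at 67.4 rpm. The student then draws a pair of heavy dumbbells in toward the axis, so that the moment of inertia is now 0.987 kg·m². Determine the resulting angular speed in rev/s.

No external torque acts about the spin axis, so angular momentum is conserved.
ω₂ = I₁ω₁ / I₂ = (5.800)(67.4 rpm) / (0.9870) = 396.1 rpm = 6.601 rev/s.

ω₂ ≈ 6.60 rev/s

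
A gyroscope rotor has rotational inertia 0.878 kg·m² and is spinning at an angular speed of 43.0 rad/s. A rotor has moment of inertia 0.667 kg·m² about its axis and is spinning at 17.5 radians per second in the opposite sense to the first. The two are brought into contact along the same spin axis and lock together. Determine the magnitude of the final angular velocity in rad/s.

|ω_f| ≈ 16.9 rad/s

No external torque acts about the common axis, so total angular momentum is conserved.
Taking A's sense as positive: L = (0.8780)(43.0) − (0.6670)(17.5) = 26.08 kg·m²·rad/s.
Combined I = 0.8780 + 0.6670 = 1.545 kg·m².
ω_f = L / I = 26.08 / 1.545 = 16.88 rad/s.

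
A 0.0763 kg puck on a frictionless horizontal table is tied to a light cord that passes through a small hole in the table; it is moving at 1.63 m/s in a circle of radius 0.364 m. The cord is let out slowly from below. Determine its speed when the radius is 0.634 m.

v₂ ≈ 0.936 m/s

Central (radial) force ⇒ zero torque about the center ⇒ m v r is constant.
v₂ = v₁ r₁ / r₂ = (1.63)(0.364) / (0.634) = 0.9358 m/s.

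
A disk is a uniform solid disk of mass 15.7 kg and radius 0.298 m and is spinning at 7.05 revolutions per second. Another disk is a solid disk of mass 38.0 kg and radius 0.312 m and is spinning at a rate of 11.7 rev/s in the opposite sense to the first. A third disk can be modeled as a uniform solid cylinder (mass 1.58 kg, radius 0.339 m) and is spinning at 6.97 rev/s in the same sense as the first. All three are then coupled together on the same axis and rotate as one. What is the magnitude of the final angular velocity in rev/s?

No external torque acts about the common axis, so total angular momentum is conserved.
Moments of inertia: I_A = ½(15.7)(0.298)² = 0.6971 kg·m²; I_B = ½(38.0)(0.312)² = 1.850 kg·m²; I_C = ½(1.58)(0.339)² = 0.09079 kg·m².
Taking A's sense as positive: L = (0.6971)(7.05) − (1.850)(11.7) + (0.09079)(6.97) = -16.09 kg·m²·rev/s.
Combined I = 0.6971 + 1.850 + 0.09079 = 2.637 kg·m².
ω_f = L / I = -16.09 / 2.637 = -6.101 rev/s.

|ω_f| ≈ 6.10 rev/s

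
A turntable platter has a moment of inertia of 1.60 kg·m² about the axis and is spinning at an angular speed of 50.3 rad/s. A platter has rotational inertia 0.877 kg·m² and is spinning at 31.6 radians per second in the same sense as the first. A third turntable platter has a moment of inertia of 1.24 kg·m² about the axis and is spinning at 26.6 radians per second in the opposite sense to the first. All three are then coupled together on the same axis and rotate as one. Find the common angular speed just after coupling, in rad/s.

No external torque acts about the common axis, so total angular momentum is conserved.
Taking A's sense as positive: L = (1.600)(50.3) + (0.8770)(31.6) − (1.240)(26.6) = 75.21 kg·m²·rad/s.
Combined I = 1.600 + 0.8770 + 1.240 = 3.717 kg·m².
ω_f = L / I = 75.21 / 3.717 = 20.23 rad/s.

|ω_f| ≈ 20.2 rad/s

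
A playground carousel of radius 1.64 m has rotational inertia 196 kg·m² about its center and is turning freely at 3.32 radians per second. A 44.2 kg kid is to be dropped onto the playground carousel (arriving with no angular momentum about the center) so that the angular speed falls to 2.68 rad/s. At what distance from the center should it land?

The added mass arrives with no angular momentum about the center, and any external torque about the center is negligible, so the system's angular momentum is conserved.
I_p ω_i = (I_p + m r²) ω_f ⇒ m r² = I_p(ω_i/ω_f − 1) = 196.0(3.32/2.68 − 1) = 46.81 kg·m².
r = √(46.81/44.2) = 1.029 m.

r ≈ 1.03 m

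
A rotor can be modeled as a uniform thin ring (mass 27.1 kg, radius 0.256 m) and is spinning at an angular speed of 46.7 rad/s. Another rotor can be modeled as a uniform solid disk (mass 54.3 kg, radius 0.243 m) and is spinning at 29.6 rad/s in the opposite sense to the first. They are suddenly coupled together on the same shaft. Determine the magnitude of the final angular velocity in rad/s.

The coupling torques are internal; angular momentum about the shared axis is conserved.
Moments of inertia: I_A = (27.1)(0.256)² = 1.776 kg·m²; I_B = ½(54.3)(0.243)² = 1.603 kg·m².
Taking A's sense as positive: L = (1.776)(46.7) − (1.603)(29.6) = 35.49 kg·m²·rad/s.
Combined I = 1.776 + 1.603 = 3.379 kg·m².
ω_f = L / I = 35.49 / 3.379 = 10.50 rad/s.

|ω_f| ≈ 10.5 rad/s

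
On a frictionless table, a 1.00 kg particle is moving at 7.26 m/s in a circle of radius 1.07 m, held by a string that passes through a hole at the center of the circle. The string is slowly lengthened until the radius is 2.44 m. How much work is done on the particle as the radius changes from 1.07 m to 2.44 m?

W ≈ -21.3 J

Central (radial) force ⇒ zero torque about the center ⇒ m v r is constant.
v₂ = v₁ r₁ / r₂ = (7.26)(1.07) / (2.44) = 3.184 m/s.
W = ΔKE = ½m(v₂² − v₁²) = -21.29 J.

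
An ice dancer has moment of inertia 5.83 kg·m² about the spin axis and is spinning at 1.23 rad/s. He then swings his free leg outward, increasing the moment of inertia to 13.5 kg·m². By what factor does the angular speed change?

Angular momentum about the spin axis is conserved since the torque about it is zero.
ω₂/ω₁ = I₁/I₂ = 5.830 / 13.50 = 0.4319.

ω₂/ω₁ ≈ 0.432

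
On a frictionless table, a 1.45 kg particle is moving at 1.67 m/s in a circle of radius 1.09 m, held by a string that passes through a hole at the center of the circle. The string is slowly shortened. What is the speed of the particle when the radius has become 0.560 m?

The only horizontal force on the mass is along the cord (radial), so it exerts no torque about the hole and angular momentum m v r is conserved.
v₂ = v₁ r₁ / r₂ = (1.67)(1.09) / (0.560) = 3.251 m/s.

v₂ ≈ 3.25 m/s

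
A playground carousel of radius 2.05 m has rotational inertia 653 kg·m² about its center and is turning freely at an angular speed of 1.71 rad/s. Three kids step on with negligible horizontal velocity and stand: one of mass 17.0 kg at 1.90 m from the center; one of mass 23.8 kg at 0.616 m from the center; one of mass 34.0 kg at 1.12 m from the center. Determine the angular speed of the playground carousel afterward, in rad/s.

ω_f ≈ 1.46 rad/s

No external torque acts about the center; L_before = L_after.
Added inertia Σmr² = (17.0)(1.90)² + (23.8)(0.616)² + (34.0)(1.12)² = 113.1 kg·m²; I_f = 653.0 + 113.1 = 766.1 kg·m².
ω_f = I_p ω_i / I_f = (653.0)(1.71) / 766.1 = 1.458 rad/s.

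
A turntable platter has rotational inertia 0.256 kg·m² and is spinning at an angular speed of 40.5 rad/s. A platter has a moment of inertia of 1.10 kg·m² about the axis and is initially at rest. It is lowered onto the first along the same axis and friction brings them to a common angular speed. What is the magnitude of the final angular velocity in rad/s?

The coupling torques are internal; angular momentum about the shared axis is conserved.
Taking A's sense as positive: L = (0.2560)(40.5) = 10.37 kg·m²·rad/s.
Combined I = 0.2560 + 1.100 = 1.356 kg·m².
ω_f = L / I = 10.37 / 1.356 = 7.646 rad/s.

|ω_f| ≈ 7.65 rad/s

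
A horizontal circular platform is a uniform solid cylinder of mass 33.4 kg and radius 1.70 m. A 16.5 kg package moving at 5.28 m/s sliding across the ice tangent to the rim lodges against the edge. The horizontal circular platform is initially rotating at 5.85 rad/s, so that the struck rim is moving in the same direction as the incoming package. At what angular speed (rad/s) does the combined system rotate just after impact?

The axle reaction passes through the central axle and exerts no torque about it; angular momentum about the central axle is conserved through the impact.
I_p = ½(33.4)(1.70)² = 48.26 kg·m². Taking the sense of the package's angular momentum as positive, L_{package} = m v R = (16.5)(5.28)(1.70) = 148.1 kg·m²/s.
L_i = +I_p ω_p + m v R = +(48.26)(5.85) + 148.1 = 430.4 kg·m²/s.
After sticking, I_f = I_p + m R² = 48.26 + (16.5)(1.70)² = 95.95 kg·m².
ω_f = L_i / I_f = 430.4 / 95.95 = 4.486 rad/s.

|ω_f| ≈ 4.49 rad/s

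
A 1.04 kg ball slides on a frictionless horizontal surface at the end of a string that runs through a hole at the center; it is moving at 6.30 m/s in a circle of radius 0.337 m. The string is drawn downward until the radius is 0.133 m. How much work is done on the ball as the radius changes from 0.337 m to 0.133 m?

The only horizontal force on the mass is along the cord (radial), so it exerts no torque about the hole and angular momentum m v r is conserved.
v₂ = v₁ r₁ / r₂ = (6.30)(0.337) / (0.133) = 15.96 m/s.
W = ΔKE = ½m(v₂² − v₁²) = 111.9 J.

W ≈ 112 J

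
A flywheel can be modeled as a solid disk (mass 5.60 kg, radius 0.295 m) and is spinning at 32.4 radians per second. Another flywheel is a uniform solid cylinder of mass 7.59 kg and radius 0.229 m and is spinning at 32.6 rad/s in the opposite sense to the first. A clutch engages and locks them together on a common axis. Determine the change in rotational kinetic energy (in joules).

ΔKE ≈ -231 J

No external torque acts about the common axis, so total angular momentum is conserved.
Moments of inertia: I_A = ½(5.60)(0.295)² = 0.2437 kg·m²; I_B = ½(7.59)(0.229)² = 0.1990 kg·m².
Taking A's sense as positive: L = (0.2437)(32.4) − (0.1990)(32.6) = 1.407 kg·m²·rad/s.
Combined I = 0.2437 + 0.1990 = 0.4427 kg·m².
ω_f = L / I = 1.407 / 0.4427 = 3.178 rad/s.
KE_i = ½ΣIω² = 233.6 J; KE_f = ½(0.4427)(3.178)² = 2.236 J.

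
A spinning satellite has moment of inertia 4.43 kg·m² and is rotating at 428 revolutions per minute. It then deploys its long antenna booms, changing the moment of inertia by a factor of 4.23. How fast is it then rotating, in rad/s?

With no external torque about the axis, L is conserved: I₁ω₁ = I₂ω₂.
I₂ = 4.23 × 4.43 = 18.74 kg·m².
ω₂ = I₁ω₁ / I₂ = (4.430)(428 rpm) / (18.74) = 101.2 rpm = 10.60 rad/s.

ω₂ ≈ 10.6 rad/s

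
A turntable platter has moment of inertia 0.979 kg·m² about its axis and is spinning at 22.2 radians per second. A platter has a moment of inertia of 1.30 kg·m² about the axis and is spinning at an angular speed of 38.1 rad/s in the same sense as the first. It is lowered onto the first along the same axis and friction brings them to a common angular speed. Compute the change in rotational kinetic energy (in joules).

ΔKE ≈ -70.6 J

No external torque acts about the common axis, so total angular momentum is conserved.
Taking A's sense as positive: L = (0.9790)(22.2) + (1.300)(38.1) = 71.26 kg·m²·rad/s.
Combined I = 0.9790 + 1.300 = 2.279 kg·m².
ω_f = L / I = 71.26 / 2.279 = 31.27 rad/s.
KE_i = ½ΣIω² = 1185 J; KE_f = ½(2.279)(31.27)² = 1114 J.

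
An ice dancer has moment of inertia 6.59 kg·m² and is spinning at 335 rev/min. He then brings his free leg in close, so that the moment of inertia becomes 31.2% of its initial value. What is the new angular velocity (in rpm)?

No external torque acts about the spin axis, so angular momentum is conserved.
I₂ = 0.312 × 6.59 = 2.056 kg·m².
ω₂ = I₁ω₁ / I₂ = (6.590)(335 rpm) / (2.056) = 1074 rpm.

ω₂ ≈ 1070 rpm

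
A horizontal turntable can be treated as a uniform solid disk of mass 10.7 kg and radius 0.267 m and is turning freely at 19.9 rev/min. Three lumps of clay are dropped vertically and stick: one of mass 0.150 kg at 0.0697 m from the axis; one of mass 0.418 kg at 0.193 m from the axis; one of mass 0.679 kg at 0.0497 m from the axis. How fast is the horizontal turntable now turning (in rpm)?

ω_f ≈ 19.0 rpm

No external torque acts about the axis; L_before = L_after.
I_p = ½(10.7)(0.267)² = 0.3814 kg·m².
Added inertia Σmr² = (0.150)(0.0697)² + (0.418)(0.193)² + (0.679)(0.0497)² = 0.01798 kg·m²; I_f = 0.3814 + 0.01798 = 0.3994 kg·m².
ω_f = I_p ω_i / I_f = (0.3814)(19.9) / 0.3994 = 19.00 rpm.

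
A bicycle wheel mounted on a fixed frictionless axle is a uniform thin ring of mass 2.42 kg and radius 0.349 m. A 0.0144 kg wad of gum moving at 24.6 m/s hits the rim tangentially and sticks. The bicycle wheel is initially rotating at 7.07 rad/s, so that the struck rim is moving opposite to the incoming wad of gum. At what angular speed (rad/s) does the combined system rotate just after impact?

|ω_f| ≈ 6.61 rad/s

About the axle the impulsive forces during the collision are internal, so angular momentum about that axis is conserved.
I_p = (2.42)(0.349)² = 0.2948 kg·m². Taking the sense of the wad of gum's angular momentum as positive, L_{wad} = m v R = (0.0144)(24.6)(0.349) = 0.1236 kg·m²/s.
L_i = −I_p ω_p + m v R = −(0.2948)(7.07) + 0.1236 = -1.960 kg·m²/s.
After sticking, I_f = I_p + m R² = 0.2948 + (0.0144)(0.349)² = 0.2965 kg·m².
ω_f = L_i / I_f = -1.960 / 0.2965 = -6.611 rad/s.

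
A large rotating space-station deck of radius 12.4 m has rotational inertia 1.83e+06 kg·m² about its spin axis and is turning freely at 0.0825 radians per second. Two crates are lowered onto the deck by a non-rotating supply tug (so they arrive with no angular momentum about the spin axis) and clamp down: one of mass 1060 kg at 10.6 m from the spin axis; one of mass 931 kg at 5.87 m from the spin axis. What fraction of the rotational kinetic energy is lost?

No external torque acts about the spin axis; L_before = L_after.
Added inertia Σmr² = (1060)(10.6)² + (931)(5.87)² = 1.512e+05 kg·m²; I_f = 1.830e+06 + 1.512e+05 = 1.981e+06 kg·m².
ω_f = I_p ω_i / I_f = (1.830e+06)(0.0825) / 1.981e+06 = 0.07620 rad/s.
KE_i = ½(1.830e+06)(0.08250 rad/s)² = 6228 J; KE_f = ½(1.981e+06)(0.07620)² = 5752 J.
Fraction lost = 0.07631.

fraction ≈ 0.0763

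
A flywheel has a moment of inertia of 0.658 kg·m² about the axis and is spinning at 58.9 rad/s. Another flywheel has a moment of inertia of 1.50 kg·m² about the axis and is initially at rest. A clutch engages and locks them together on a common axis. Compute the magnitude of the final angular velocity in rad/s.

No external torque acts about the common axis, so total angular momentum is conserved.
Taking A's sense as positive: L = (0.6580)(58.9) = 38.76 kg·m²·rad/s.
Combined I = 0.6580 + 1.500 = 2.158 kg·m².
ω_f = L / I = 38.76 / 2.158 = 17.96 rad/s.

|ω_f| ≈ 18.0 rad/s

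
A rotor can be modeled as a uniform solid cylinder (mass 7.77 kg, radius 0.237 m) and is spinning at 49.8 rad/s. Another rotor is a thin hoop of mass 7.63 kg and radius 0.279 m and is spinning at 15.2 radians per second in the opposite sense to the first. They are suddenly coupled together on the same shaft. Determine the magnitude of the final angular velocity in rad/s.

The coupling torques are internal; angular momentum about the shared axis is conserved.
Moments of inertia: I_A = ½(7.77)(0.237)² = 0.2182 kg·m²; I_B = (7.63)(0.279)² = 0.5939 kg·m².
Taking A's sense as positive: L = (0.2182)(49.8) − (0.5939)(15.2) = 1.839 kg·m²·rad/s.
Combined I = 0.2182 + 0.5939 = 0.8121 kg·m².
ω_f = L / I = 1.839 / 0.8121 = 2.265 rad/s.

|ω_f| ≈ 2.26 rad/s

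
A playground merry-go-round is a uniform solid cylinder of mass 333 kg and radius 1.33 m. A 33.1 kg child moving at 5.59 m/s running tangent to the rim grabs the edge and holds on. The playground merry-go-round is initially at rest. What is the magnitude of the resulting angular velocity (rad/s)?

The axle reaction passes through the axle and exerts no torque about it; angular momentum about the axle is conserved through the impact.
I_p = ½(333)(1.33)² = 294.5 kg·m². Taking the sense of the child's angular momentum as positive, L_{child} = m v R = (33.1)(5.59)(1.33) = 246.1 kg·m²/s.
L_i = 0 + 246.1 = 246.1 kg·m²/s.
After sticking, I_f = I_p + m R² = 294.5 + (33.1)(1.33)² = 353.1 kg·m².
ω_f = L_i / I_f = 246.1 / 353.1 = 0.6970 rad/s.

|ω_f| ≈ 0.697 rad/s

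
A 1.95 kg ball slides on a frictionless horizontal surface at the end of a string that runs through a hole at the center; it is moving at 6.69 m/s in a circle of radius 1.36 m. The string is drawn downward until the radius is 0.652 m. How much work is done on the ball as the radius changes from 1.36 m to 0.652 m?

The only horizontal force on the mass is along the cord (radial), so it exerts no torque about the hole and angular momentum m v r is conserved.
v₂ = v₁ r₁ / r₂ = (6.69)(1.36) / (0.652) = 13.95 m/s.
W = ΔKE = ½m(v₂² − v₁²) = 146.2 J.

W ≈ 146 J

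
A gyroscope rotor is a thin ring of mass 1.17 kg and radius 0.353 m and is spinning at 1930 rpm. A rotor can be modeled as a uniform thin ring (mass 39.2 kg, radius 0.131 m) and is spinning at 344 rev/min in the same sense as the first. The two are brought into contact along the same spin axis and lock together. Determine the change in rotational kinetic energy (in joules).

ΔKE ≈ -1650 J

The coupling torques are internal; angular momentum about the shared axis is conserved.
Moments of inertia: I_A = (1.17)(0.353)² = 0.1458 kg·m²; I_B = (39.2)(0.131)² = 0.6727 kg·m².
Taking A's sense as positive: L = (0.1458)(1930) + (0.6727)(344) = 512.8 kg·m²·rpm.
Combined I = 0.1458 + 0.6727 = 0.8185 kg·m².
ω_f = L / I = 512.8 / 0.8185 = 626.5 rpm.
KE_i = ½ΣIω² = 3414 J; KE_f = ½(0.8185)(65.61)² = 1762 J.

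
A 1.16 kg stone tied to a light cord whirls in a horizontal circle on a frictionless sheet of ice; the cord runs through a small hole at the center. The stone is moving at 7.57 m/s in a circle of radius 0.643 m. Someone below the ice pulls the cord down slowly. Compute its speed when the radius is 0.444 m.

v₂ ≈ 11.0 m/s

The only horizontal force on the mass is along the cord (radial), so it exerts no torque about the hole and angular momentum m v r is conserved.
v₂ = v₁ r₁ / r₂ = (7.57)(0.643) / (0.444) = 10.96 m/s.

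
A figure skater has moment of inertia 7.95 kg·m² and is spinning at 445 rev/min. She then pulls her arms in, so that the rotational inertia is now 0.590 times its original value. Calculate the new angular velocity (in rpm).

ω₂ ≈ 754 rpm

Angular momentum about the spin axis is conserved since the torque about it is zero.
I₂ = 0.590 × 7.95 = 4.691 kg·m².
ω₂ = I₁ω₁ / I₂ = (7.950)(445 rpm) / (4.691) = 754.2 rpm.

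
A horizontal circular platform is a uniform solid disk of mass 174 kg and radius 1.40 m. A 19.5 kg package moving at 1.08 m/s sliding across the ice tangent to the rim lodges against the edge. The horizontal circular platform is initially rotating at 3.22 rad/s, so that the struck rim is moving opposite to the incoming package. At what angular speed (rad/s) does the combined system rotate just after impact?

|ω_f| ≈ 2.49 rad/s

About the central axle the impulsive forces during the collision are internal, so angular momentum about that axis is conserved.
I_p = ½(174)(1.40)² = 170.5 kg·m². Taking the sense of the package's angular momentum as positive, L_{package} = m v R = (19.5)(1.08)(1.40) = 29.48 kg·m²/s.
L_i = −I_p ω_p + m v R = −(170.5)(3.22) + 29.48 = -519.6 kg·m²/s.
After sticking, I_f = I_p + m R² = 170.5 + (19.5)(1.40)² = 208.7 kg·m².
ω_f = L_i / I_f = -519.6 / 208.7 = -2.489 rad/s.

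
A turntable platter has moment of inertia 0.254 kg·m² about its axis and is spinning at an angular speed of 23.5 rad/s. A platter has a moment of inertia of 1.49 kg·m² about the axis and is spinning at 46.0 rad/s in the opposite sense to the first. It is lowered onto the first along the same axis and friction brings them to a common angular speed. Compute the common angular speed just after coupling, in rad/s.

|ω_f| ≈ 35.9 rad/s

No external torque acts about the common axis, so total angular momentum is conserved.
Taking A's sense as positive: L = (0.2540)(23.5) − (1.490)(46.0) = -62.57 kg·m²·rad/s.
Combined I = 0.2540 + 1.490 = 1.744 kg·m².
ω_f = L / I = -62.57 / 1.744 = -35.88 rad/s.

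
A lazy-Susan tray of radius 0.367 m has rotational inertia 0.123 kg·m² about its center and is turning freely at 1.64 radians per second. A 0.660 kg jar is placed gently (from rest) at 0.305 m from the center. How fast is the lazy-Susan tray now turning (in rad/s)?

No external torque acts about the center; L_before = L_after.
Added inertia Σmr² = (0.660)(0.305)² = 0.06140 kg·m²; I_f = 0.1230 + 0.06140 = 0.1844 kg·m².
ω_f = I_p ω_i / I_f = (0.1230)(1.64) / 0.1844 = 1.094 rad/s.

ω_f ≈ 1.09 rad/s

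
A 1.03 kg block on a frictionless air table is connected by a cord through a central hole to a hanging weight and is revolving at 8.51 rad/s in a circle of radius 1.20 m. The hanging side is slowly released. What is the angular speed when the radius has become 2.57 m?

ω₂ ≈ 1.86 rad/s

No torque about the axis ⇒ m r₁² ω₁ = m r₂² ω₂.
ω₂ = ω₁ (r₁/r₂)² = (8.51)(1.20/2.57)² = 1.855 rad/s.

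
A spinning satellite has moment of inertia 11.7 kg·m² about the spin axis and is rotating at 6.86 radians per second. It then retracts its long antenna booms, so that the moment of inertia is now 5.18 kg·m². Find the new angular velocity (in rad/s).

ω₂ ≈ 15.5 rad/s

Angular momentum about the spin axis is conserved since the torque about it is zero.
ω₂ = I₁ω₁ / I₂ = (11.70)(6.86 rad/s) / (5.180) = 15.49 rad/s.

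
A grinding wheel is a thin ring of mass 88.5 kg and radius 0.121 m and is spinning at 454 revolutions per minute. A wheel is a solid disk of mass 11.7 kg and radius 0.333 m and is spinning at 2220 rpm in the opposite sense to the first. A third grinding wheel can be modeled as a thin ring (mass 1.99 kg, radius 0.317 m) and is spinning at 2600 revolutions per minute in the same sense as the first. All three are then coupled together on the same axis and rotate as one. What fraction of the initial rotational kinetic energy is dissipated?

The coupling torques are internal; angular momentum about the shared axis is conserved.
Moments of inertia: I_A = (88.5)(0.121)² = 1.296 kg·m²; I_B = ½(11.7)(0.333)² = 0.6487 kg·m²; I_C = (1.99)(0.317)² = 0.2000 kg·m².
Taking A's sense as positive: L = (1.296)(454) − (0.6487)(2220) + (0.2000)(2600) = -331.9 kg·m²·rpm.
Combined I = 1.296 + 0.6487 + 0.2000 = 2.144 kg·m².
ω_f = L / I = -331.9 / 2.144 = -154.8 rpm.
KE_i = ½ΣIω² = 26410 J; KE_f = ½(2.144)(16.21)² = 281.7 J.
Fraction dissipated = (KE_i − KE_f)/KE_i = 0.9893.

fraction ≈ 0.989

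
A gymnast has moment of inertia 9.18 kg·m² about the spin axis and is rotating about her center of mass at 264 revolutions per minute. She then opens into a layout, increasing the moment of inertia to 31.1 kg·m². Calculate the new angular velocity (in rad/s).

ω₂ ≈ 8.16 rad/s

No external torque acts about the spin axis, so angular momentum is conserved.
ω₂ = I₁ω₁ / I₂ = (9.180)(264 rpm) / (31.10) = 77.93 rpm = 8.160 rad/s.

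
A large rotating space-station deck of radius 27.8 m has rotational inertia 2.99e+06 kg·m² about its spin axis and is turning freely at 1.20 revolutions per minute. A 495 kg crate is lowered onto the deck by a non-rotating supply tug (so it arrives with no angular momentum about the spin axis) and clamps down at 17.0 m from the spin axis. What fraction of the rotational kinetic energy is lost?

No external torque acts about the spin axis; L_before = L_after.
Added inertia Σmr² = (495)(17.0)² = 1.431e+05 kg·m²; I_f = 2.990e+06 + 1.431e+05 = 3.133e+06 kg·m².
ω_f = I_p ω_i / I_f = (2.990e+06)(1.20) / 3.133e+06 = 1.145 rpm.
KE_i = ½(2.990e+06)(0.1257 rad/s)² = 23610 J; KE_f = ½(3.133e+06)(0.1199)² = 22530 J.
Fraction lost = 0.04566.

fraction ≈ 0.0457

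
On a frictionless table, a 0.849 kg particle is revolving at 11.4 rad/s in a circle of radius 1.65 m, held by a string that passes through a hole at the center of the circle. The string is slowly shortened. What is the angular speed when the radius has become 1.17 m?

No torque about the axis ⇒ m r₁² ω₁ = m r₂² ω₂.
ω₂ = ω₁ (r₁/r₂)² = (11.4)(1.65/1.17)² = 22.67 rad/s.

ω₂ ≈ 22.7 rad/s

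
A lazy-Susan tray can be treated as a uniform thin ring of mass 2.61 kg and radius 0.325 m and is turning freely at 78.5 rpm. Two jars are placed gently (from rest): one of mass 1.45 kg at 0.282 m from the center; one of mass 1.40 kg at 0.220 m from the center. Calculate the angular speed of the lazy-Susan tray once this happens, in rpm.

ω_f ≈ 47.2 rpm

The added mass arrives with no angular momentum about the center, and any external torque about the center is negligible, so the system's angular momentum is conserved.
I_p = (2.61)(0.325)² = 0.2757 kg·m².
Added inertia Σmr² = (1.45)(0.282)² + (1.40)(0.220)² = 0.1831 kg·m²; I_f = 0.2757 + 0.1831 = 0.4588 kg·m².
ω_f = I_p ω_i / I_f = (0.2757)(78.5) / 0.4588 = 47.17 rpm.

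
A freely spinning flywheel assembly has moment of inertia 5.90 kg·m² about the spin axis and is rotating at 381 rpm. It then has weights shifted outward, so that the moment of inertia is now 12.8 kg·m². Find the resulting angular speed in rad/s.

ω₂ ≈ 18.4 rad/s

Angular momentum about the spin axis is conserved since the torque about it is zero.
ω₂ = I₁ω₁ / I₂ = (5.900)(381 rpm) / (12.80) = 175.6 rpm = 18.39 rad/s.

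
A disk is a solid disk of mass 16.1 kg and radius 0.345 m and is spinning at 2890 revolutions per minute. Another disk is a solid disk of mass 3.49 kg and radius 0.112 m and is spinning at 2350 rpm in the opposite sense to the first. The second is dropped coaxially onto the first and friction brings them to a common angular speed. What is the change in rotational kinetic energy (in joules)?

ΔKE ≈ -3220 J

The coupling torques are internal; angular momentum about the shared axis is conserved.
Moments of inertia: I_A = ½(16.1)(0.345)² = 0.9582 kg·m²; I_B = ½(3.49)(0.112)² = 0.02189 kg·m².
Taking A's sense as positive: L = (0.9582)(2890) − (0.02189)(2350) = 2718 kg·m²·rpm.
Combined I = 0.9582 + 0.02189 = 0.9800 kg·m².
ω_f = L / I = 2718 / 0.9800 = 2773 rpm.
KE_i = ½ΣIω² = 44540 J; KE_f = ½(0.9800)(290.4)² = 41320 J.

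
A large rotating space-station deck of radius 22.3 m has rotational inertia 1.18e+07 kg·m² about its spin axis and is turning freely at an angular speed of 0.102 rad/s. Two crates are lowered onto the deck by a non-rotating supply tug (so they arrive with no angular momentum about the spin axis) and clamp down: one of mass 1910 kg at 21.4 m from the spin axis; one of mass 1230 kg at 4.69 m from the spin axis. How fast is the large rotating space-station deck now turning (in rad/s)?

ω_f ≈ 0.0948 rad/s

The added mass arrives with no angular momentum about the spin axis, and any external torque about the spin axis is negligible, so the system's angular momentum is conserved.
Added inertia Σmr² = (1910)(21.4)² + (1230)(4.69)² = 9.018e+05 kg·m²; I_f = 1.180e+07 + 9.018e+05 = 1.270e+07 kg·m².
ω_f = I_p ω_i / I_f = (1.180e+07)(0.102) / 1.270e+07 = 0.09476 rad/s.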